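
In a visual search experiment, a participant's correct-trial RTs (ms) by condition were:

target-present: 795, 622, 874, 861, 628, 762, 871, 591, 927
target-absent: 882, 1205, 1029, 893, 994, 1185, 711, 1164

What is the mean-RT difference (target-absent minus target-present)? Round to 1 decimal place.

M(target-present) = 6931/9 = 770.111
M(target-absent) = 8063/8 = 1007.875
Difference = 1007.875 − 770.111 = 237.764 ms

237.8 ms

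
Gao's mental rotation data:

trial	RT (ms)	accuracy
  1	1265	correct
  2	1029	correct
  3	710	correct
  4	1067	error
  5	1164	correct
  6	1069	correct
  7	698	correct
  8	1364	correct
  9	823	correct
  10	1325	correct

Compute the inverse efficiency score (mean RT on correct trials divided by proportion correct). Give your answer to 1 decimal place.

1166.3 ms

Correct trials (n=9): 1265, 1029, 710, 1164, 1069, 698, 1364, 823, 1325
Mean correct RT = 9447/9 = 1049.6667 ms
Proportion correct = 9/10
IES = 1049.6667 / (9/10) = 1166.296 ms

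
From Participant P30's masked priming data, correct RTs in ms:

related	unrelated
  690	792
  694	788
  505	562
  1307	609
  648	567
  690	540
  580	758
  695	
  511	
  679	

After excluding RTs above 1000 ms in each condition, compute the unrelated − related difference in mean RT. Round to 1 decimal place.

27.0 ms

related: exclude 1307
M(related) = 5692/9 = 632.444
M(unrelated) = 4616/7 = 659.429
Difference = 659.429 − 632.444 = 26.984 ms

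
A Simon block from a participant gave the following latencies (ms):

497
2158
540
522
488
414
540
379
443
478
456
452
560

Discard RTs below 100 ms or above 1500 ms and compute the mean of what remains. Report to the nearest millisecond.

481 ms

Excluded: 2158
Retained (n=12): Σ = 5769
Mean = 5769/12 = 480.7500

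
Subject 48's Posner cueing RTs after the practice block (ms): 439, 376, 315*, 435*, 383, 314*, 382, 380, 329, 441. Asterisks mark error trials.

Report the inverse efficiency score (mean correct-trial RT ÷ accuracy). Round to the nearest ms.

Correct trials (n=7): 439, 376, 383, 382, 380, 329, 441
Mean correct RT = 2730/7 = 390.0000 ms
Proportion correct = 7/10
IES = 390.0000 / (7/10) = 557.143 ms

557 ms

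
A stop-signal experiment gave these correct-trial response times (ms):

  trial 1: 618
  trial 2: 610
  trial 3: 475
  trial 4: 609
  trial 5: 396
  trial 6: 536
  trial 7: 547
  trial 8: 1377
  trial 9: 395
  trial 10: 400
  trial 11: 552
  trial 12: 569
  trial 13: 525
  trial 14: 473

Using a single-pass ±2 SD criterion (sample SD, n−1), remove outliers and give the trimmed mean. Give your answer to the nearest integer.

516 ms

n = 14, ΣRT = 8082, M = 577.286
Σ(x−M)² = 768200.86; s = √(768200.86/13) = 243.089
Cutoffs: 577.286 ± 2·243.089 → [91.1, 1063.5]
Outside: 1377 → excluded.
Retained (n=13): Σ = 6705, mean = 6705/13 = 515.769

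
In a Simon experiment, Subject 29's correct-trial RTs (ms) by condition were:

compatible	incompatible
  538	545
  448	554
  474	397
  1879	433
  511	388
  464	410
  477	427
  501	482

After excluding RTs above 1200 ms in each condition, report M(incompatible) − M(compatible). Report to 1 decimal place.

compatible: exclude 1879
M(compatible) = 3413/7 = 487.571
M(incompatible) = 3636/8 = 454.500
Difference = 454.500 − 487.571 = -33.071 ms

-33.1 ms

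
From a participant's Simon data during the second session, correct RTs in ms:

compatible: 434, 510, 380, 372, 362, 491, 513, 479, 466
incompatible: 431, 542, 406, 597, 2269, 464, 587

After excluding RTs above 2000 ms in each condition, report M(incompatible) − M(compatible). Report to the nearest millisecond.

incompatible: exclude 2269
M(compatible) = 4007/9 = 445.222
M(incompatible) = 3027/6 = 504.500
Difference = 504.500 − 445.222 = 59.278 ms

59 ms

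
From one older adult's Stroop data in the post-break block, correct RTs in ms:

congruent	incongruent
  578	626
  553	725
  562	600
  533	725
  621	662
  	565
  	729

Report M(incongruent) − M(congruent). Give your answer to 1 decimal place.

92.3 ms

M(congruent) = 2847/5 = 569.400
M(incongruent) = 4632/7 = 661.714
Difference = 661.714 − 569.400 = 92.314 ms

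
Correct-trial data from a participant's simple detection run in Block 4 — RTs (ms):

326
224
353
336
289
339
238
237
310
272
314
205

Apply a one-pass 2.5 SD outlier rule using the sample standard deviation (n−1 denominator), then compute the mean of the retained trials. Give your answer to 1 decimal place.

286.9 ms

n = 12, ΣRT = 3443, M = 286.917
Σ(x−M)² = 28062.92; s = √(28062.92/11) = 50.509
Cutoffs: 286.917 ± 2.5·50.509 → [160.6, 413.2]
No RTs fall outside the cutoffs; all 12 retained. Mean = 3443/12 = 286.917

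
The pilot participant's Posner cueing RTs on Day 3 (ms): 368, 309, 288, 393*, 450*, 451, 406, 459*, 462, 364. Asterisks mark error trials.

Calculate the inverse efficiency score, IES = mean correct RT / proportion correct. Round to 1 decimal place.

540.4 ms

Correct trials (n=7): 368, 309, 288, 451, 406, 462, 364
Mean correct RT = 2648/7 = 378.2857 ms
Proportion correct = 7/10
IES = 378.2857 / (7/10) = 540.408 ms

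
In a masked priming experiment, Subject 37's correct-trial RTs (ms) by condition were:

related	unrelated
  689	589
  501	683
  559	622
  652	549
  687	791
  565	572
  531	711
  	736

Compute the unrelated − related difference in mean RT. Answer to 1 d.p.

M(related) = 4184/7 = 597.714
M(unrelated) = 5253/8 = 656.625
Difference = 656.625 − 597.714 = 58.911 ms

58.9 ms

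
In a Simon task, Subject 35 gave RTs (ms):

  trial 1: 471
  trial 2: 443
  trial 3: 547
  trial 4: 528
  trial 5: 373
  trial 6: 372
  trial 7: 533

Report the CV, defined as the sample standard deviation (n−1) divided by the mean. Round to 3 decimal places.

n = 7, Σ = 3267, M = 466.7143
Σ(x−M)² = 32929.429; s = √(32929.429/6) = 74.0826
CV = 74.0826 / 466.7143 = 0.15873

0.159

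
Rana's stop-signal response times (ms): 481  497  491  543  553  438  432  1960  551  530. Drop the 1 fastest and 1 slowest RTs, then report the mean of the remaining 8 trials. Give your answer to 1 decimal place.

Sorted: 432, 438, 481, 491, 497, 530, 543, 551, 553, 1960
Drop lowest 1 (432) and highest 1 (1960)
Remaining (n=8): Σ = 4084, mean = 4084/8 = 510.500

510.5 ms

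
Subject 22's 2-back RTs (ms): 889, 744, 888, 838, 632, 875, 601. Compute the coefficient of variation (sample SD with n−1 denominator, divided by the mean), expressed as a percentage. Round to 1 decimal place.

15.8%

n = 7, Σ = 5467, M = 781.0000
Σ(x−M)² = 91168.000; s = √(91168.000/6) = 123.2666
CV = 123.2666 / 781.0000 = 0.15783 = 15.783%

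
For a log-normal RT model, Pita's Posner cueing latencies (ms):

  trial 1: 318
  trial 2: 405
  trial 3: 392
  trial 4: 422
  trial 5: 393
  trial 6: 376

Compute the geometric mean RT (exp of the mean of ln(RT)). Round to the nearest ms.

383 ms

ln(RT): 5.7621, 6.0039, 5.9713, 6.0450, 5.9738, 5.9296
Mean ln(RT) = 35.6856/6 = 5.94760
Geometric mean = exp(5.94760) = 382.83 ms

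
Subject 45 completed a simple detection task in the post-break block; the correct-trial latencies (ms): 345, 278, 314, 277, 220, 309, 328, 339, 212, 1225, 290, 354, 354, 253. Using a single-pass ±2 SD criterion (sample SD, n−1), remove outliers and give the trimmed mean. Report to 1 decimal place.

297.9 ms

n = 14, ΣRT = 5098, M = 364.143
Σ(x−M)² = 825929.71; s = √(825929.71/13) = 252.058
Cutoffs: 364.143 ± 2·252.058 → [-140.0, 868.3]
Outside: 1225 → excluded.
Retained (n=13): Σ = 3873, mean = 3873/13 = 297.923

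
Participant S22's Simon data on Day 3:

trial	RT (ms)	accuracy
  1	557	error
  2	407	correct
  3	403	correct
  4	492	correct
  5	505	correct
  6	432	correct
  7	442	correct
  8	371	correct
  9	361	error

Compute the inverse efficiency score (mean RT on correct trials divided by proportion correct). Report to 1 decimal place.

Correct trials (n=7): 407, 403, 492, 505, 432, 442, 371
Mean correct RT = 3052/7 = 436.0000 ms
Proportion correct = 7/9
IES = 436.0000 / (7/9) = 560.571 ms

560.6 ms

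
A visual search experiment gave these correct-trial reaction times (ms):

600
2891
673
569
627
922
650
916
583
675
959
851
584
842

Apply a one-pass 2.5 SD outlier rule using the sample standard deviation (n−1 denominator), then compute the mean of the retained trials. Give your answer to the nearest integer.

727 ms

n = 14, ΣRT = 12342, M = 881.571
Σ(x−M)² = 4608401.43; s = √(4608401.43/13) = 595.393
Cutoffs: 881.571 ± 2.5·595.393 → [-606.9, 2370.1]
Outside: 2891 → excluded.
Retained (n=13): Σ = 9451, mean = 9451/13 = 727.000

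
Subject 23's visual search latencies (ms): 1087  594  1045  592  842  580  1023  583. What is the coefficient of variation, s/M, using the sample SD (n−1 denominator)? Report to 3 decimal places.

n = 8, Σ = 6346, M = 793.2500
Σ(x−M)² = 374711.500; s = √(374711.500/7) = 231.3660
CV = 231.3660 / 793.2500 = 0.29167

0.292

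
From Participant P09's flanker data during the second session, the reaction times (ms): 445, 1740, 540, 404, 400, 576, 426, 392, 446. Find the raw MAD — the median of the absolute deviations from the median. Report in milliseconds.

Sorted: 392, 400, 404, 426, 445, 446, 540, 576, 1740 → median = 445
|x − 445|: 0, 1295, 95, 41, 45, 131, 19, 53, 1
Sorted deviations: 0, 1, 19, 41, 45, 53, 95, 131, 1295 → MAD = 45

45 ms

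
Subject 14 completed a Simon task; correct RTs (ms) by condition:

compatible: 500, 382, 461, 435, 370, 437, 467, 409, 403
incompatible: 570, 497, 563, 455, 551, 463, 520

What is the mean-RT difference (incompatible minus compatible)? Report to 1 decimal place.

M(compatible) = 3864/9 = 429.333
M(incompatible) = 3619/7 = 517.000
Difference = 517.000 − 429.333 = 87.667 ms

87.7 ms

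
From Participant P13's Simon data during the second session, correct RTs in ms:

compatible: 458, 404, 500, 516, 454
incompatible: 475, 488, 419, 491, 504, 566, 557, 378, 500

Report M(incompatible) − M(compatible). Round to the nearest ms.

M(compatible) = 2332/5 = 466.400
M(incompatible) = 4378/9 = 486.444
Difference = 486.444 − 466.400 = 20.044 ms

20 ms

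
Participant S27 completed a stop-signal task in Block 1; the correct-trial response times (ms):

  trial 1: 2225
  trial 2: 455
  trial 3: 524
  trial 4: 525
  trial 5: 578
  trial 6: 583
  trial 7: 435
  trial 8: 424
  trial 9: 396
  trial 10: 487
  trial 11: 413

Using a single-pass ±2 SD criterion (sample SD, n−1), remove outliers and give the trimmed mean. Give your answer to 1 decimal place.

n = 11, ΣRT = 7045, M = 640.455
Σ(x−M)² = 2803376.73; s = √(2803376.73/10) = 529.469
Cutoffs: 640.455 ± 2·529.469 → [-418.5, 1699.4]
Outside: 2225 → excluded.
Retained (n=10): Σ = 4820, mean = 4820/10 = 482.000

482.0 ms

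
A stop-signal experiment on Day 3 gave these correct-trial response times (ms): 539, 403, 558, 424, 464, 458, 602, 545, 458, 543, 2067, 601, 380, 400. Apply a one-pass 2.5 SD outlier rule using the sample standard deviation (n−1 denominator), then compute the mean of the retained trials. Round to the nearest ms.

n = 14, ΣRT = 8442, M = 603.000
Σ(x−M)² = 2380736.00; s = √(2380736.00/13) = 427.941
Cutoffs: 603.000 ± 2.5·427.941 → [-466.9, 1672.9]
Outside: 2067 → excluded.
Retained (n=13): Σ = 6375, mean = 6375/13 = 490.385

490 ms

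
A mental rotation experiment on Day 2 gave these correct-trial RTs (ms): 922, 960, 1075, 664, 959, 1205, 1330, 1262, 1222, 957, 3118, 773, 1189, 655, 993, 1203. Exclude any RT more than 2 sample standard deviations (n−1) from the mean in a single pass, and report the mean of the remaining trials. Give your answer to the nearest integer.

1025 ms

n = 16, ΣRT = 18487, M = 1155.438
Σ(x−M)² = 4745471.94; s = √(4745471.94/15) = 562.463
Cutoffs: 1155.438 ± 2·562.463 → [30.5, 2280.4]
Outside: 3118 → excluded.
Retained (n=15): Σ = 15369, mean = 15369/15 = 1024.600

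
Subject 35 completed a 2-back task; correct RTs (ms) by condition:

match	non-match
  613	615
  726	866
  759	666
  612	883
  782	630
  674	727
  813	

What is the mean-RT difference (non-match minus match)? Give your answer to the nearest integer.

M(match) = 4979/7 = 711.286
M(non-match) = 4387/6 = 731.167
Difference = 731.167 − 711.286 = 19.881 ms

20 ms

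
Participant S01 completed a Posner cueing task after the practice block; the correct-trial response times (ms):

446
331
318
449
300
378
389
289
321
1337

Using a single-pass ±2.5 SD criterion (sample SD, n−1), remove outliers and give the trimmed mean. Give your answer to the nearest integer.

n = 10, ΣRT = 4558, M = 455.800
Σ(x−M)² = 892001.60; s = √(892001.60/9) = 314.819
Cutoffs: 455.800 ± 2.5·314.819 → [-331.2, 1242.8]
Outside: 1337 → excluded.
Retained (n=9): Σ = 3221, mean = 3221/9 = 357.889

358 ms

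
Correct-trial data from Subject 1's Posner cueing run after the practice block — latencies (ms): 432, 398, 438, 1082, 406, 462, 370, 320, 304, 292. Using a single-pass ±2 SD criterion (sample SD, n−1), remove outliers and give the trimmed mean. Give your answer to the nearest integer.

380 ms

n = 10, ΣRT = 4504, M = 450.400
Σ(x−M)² = 474254.40; s = √(474254.40/9) = 229.554
Cutoffs: 450.400 ± 2·229.554 → [-8.7, 909.5]
Outside: 1082 → excluded.
Retained (n=9): Σ = 3422, mean = 3422/9 = 380.222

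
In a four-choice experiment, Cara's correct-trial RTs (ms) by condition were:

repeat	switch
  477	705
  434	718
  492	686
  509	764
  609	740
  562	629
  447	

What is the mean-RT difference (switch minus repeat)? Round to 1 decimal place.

M(repeat) = 3530/7 = 504.286
M(switch) = 4242/6 = 707.000
Difference = 707.000 − 504.286 = 202.714 ms

202.7 ms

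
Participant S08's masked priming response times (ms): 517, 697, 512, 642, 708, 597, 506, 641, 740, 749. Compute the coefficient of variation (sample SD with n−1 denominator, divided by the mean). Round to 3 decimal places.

0.150

n = 10, Σ = 6309, M = 630.9000
Σ(x−M)² = 80248.900; s = √(80248.900/9) = 94.4275
CV = 94.4275 / 630.9000 = 0.14967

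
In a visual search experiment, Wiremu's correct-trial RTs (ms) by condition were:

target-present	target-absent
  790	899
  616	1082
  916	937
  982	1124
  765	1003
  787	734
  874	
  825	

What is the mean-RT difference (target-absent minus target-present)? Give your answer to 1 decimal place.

M(target-present) = 6555/8 = 819.375
M(target-absent) = 5779/6 = 963.167
Difference = 963.167 − 819.375 = 143.792 ms

143.8 ms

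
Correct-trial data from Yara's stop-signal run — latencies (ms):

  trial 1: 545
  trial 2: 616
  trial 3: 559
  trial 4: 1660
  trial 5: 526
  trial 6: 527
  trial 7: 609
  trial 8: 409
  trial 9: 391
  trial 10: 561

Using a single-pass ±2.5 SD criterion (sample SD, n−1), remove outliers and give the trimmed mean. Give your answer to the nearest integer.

n = 10, ΣRT = 6403, M = 640.300
Σ(x−M)² = 1204890.10; s = √(1204890.10/9) = 365.892
Cutoffs: 640.300 ± 2.5·365.892 → [-274.4, 1555.0]
Outside: 1660 → excluded.
Retained (n=9): Σ = 4743, mean = 4743/9 = 527.000

527 ms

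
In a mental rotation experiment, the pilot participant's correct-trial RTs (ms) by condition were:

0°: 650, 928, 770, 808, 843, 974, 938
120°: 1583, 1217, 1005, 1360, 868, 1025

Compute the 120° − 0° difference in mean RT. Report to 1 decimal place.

M(0°) = 5911/7 = 844.429
M(120°) = 7058/6 = 1176.333
Difference = 1176.333 − 844.429 = 331.905 ms

331.9 ms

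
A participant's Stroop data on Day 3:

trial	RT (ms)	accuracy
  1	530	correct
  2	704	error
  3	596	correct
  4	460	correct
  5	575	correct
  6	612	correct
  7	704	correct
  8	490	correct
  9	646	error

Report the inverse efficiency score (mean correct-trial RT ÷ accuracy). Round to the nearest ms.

729 ms

Correct trials (n=7): 530, 596, 460, 575, 612, 704, 490
Mean correct RT = 3967/7 = 566.7143 ms
Proportion correct = 7/9
IES = 566.7143 / (7/9) = 728.633 ms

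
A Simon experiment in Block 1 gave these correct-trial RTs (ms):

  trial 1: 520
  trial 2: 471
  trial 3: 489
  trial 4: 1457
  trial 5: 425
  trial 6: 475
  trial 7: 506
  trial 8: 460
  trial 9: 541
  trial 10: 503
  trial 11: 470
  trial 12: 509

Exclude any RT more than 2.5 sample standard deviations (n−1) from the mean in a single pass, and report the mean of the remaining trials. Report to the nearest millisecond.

n = 12, ΣRT = 6826, M = 568.833
Σ(x−M)² = 870911.67; s = √(870911.67/11) = 281.378
Cutoffs: 568.833 ± 2.5·281.378 → [-134.6, 1272.3]
Outside: 1457 → excluded.
Retained (n=11): Σ = 5369, mean = 5369/11 = 488.091

488 ms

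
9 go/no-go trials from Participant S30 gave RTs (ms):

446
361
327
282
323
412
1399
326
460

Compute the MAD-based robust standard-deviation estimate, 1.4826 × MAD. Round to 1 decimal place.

Sorted: 282, 323, 326, 327, 361, 412, 446, 460, 1399 → median = 361
|x − 361| sorted: 0, 34, 35, 38, 51, 79, 85, 99, 1038 → MAD = 51
Robust SD ≈ 1.4826 × 51 = 75.613

75.6 ms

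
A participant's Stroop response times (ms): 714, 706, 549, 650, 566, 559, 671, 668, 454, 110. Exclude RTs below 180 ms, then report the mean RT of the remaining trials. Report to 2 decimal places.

Excluded: 110
Retained (n=9): Σ = 5537
Mean = 5537/9 = 615.2222

615.22 ms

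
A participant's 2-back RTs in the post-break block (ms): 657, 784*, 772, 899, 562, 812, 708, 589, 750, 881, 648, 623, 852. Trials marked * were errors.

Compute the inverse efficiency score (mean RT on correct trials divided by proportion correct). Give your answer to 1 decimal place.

790.2 ms

Correct trials (n=12): 657, 772, 899, 562, 812, 708, 589, 750, 881, 648, 623, 852
Mean correct RT = 8753/12 = 729.4167 ms
Proportion correct = 12/13
IES = 729.4167 / (12/13) = 790.201 ms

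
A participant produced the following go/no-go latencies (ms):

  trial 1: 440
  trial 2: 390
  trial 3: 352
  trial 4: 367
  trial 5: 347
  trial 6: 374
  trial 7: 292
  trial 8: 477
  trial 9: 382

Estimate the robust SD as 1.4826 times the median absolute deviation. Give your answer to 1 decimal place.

Sorted: 292, 347, 352, 367, 374, 382, 390, 440, 477 → median = 374
|x − 374| sorted: 0, 7, 8, 16, 22, 27, 66, 82, 103 → MAD = 22
Robust SD ≈ 1.4826 × 22 = 32.617

32.6 ms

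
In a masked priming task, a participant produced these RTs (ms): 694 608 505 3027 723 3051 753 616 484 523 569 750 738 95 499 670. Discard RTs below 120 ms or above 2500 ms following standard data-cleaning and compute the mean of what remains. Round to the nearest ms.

Excluded: 95, 3027, 3051
Retained (n=13): Σ = 8132
Mean = 8132/13 = 625.5385

626 ms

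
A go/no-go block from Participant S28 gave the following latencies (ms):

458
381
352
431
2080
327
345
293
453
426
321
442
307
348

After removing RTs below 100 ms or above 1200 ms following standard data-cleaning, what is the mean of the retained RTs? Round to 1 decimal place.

375.7 ms

Excluded: 2080
Retained (n=13): Σ = 4884
Mean = 4884/13 = 375.6923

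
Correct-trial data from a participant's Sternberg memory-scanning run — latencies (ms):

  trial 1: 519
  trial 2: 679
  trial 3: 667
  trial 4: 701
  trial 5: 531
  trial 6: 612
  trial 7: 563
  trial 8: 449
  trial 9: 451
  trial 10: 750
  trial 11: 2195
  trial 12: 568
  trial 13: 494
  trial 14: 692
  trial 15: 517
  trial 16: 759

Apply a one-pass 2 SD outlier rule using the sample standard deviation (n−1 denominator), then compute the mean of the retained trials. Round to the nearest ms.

n = 16, ΣRT = 11147, M = 696.688
Σ(x−M)² = 2548611.44; s = √(2548611.44/15) = 412.198
Cutoffs: 696.688 ± 2·412.198 → [-127.7, 1521.1]
Outside: 2195 → excluded.
Retained (n=15): Σ = 8952, mean = 8952/15 = 596.800

597 ms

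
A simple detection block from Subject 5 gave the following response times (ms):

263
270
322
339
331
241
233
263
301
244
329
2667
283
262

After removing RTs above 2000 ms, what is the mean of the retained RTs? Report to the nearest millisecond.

Excluded: 2667
Retained (n=13): Σ = 3681
Mean = 3681/13 = 283.1538

283 ms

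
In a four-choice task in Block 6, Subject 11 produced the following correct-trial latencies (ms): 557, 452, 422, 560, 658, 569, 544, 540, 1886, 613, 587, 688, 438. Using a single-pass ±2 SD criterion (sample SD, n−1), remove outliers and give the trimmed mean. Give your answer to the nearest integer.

552 ms

n = 13, ΣRT = 8514, M = 654.923
Σ(x−M)² = 1717004.92; s = √(1717004.92/12) = 378.264
Cutoffs: 654.923 ± 2·378.264 → [-101.6, 1411.5]
Outside: 1886 → excluded.
Retained (n=12): Σ = 6628, mean = 6628/12 = 552.333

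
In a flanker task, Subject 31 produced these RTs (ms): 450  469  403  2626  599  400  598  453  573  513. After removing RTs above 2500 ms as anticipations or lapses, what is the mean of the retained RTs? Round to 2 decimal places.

495.33 ms

Excluded: 2626
Retained (n=9): Σ = 4458
Mean = 4458/9 = 495.3333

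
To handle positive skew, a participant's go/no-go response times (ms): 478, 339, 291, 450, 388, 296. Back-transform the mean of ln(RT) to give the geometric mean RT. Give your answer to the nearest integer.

367 ms

ln(RT): 6.1696, 5.8260, 5.6733, 6.1092, 5.9610, 5.6904
Mean ln(RT) = 35.4295/6 = 5.90492
Geometric mean = exp(5.90492) = 366.84 ms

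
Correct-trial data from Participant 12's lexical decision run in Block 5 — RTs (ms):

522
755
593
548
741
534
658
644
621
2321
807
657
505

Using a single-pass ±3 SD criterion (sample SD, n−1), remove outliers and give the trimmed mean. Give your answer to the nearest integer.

632 ms

n = 13, ΣRT = 9906, M = 762.000
Σ(x−M)² = 2738632.00; s = √(2738632.00/12) = 477.723
Cutoffs: 762.000 ± 3·477.723 → [-671.2, 2195.2]
Outside: 2321 → excluded.
Retained (n=12): Σ = 7585, mean = 7585/12 = 632.083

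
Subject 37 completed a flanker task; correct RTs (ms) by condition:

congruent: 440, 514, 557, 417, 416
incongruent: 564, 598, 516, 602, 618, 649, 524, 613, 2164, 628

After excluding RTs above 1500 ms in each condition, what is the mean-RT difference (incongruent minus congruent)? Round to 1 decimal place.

incongruent: exclude 2164
M(congruent) = 2344/5 = 468.800
M(incongruent) = 5312/9 = 590.222
Difference = 590.222 − 468.800 = 121.422 ms

121.4 ms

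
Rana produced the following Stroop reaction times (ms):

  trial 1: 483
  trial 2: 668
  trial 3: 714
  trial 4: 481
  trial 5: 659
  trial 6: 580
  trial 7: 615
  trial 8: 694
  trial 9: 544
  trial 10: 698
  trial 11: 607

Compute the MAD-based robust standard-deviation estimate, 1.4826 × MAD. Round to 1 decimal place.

105.3 ms

Sorted: 481, 483, 544, 580, 607, 615, 659, 668, 694, 698, 714 → median = 615
|x − 615| sorted: 0, 8, 35, 44, 53, 71, 79, 83, 99, 132, 134 → MAD = 71
Robust SD ≈ 1.4826 × 71 = 105.265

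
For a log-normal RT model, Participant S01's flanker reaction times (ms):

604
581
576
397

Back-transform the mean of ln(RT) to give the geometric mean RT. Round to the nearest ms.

532 ms

ln(RT): 6.4036, 6.3648, 6.3561, 5.9839
Mean ln(RT) = 25.1084/4 = 6.27709
Geometric mean = exp(6.27709) = 532.24 ms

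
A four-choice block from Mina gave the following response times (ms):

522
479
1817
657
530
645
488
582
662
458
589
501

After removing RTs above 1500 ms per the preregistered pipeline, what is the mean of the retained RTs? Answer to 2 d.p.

Excluded: 1817
Retained (n=11): Σ = 6113
Mean = 6113/11 = 555.7273

555.73 ms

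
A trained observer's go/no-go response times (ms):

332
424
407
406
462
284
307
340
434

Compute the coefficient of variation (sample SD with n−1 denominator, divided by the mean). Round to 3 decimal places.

n = 9, Σ = 3396, M = 377.3333
Σ(x−M)² = 31366.000; s = √(31366.000/8) = 62.6159
CV = 62.6159 / 377.3333 = 0.16594

0.166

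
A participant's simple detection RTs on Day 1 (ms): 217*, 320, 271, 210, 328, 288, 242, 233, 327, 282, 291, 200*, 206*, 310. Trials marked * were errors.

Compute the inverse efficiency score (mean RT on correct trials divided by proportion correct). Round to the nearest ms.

Correct trials (n=11): 320, 271, 210, 328, 288, 242, 233, 327, 282, 291, 310
Mean correct RT = 3102/11 = 282.0000 ms
Proportion correct = 11/14
IES = 282.0000 / (11/14) = 358.909 ms

359 ms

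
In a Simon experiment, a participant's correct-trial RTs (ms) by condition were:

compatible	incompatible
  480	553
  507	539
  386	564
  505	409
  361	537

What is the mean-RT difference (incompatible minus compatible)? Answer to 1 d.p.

72.6 ms

M(compatible) = 2239/5 = 447.800
M(incompatible) = 2602/5 = 520.400
Difference = 520.400 − 447.800 = 72.600 ms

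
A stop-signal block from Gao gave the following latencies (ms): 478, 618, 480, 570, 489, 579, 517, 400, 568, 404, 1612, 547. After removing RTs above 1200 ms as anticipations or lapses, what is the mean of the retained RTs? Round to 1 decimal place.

513.6 ms

Excluded: 1612
Retained (n=11): Σ = 5650
Mean = 5650/11 = 513.6364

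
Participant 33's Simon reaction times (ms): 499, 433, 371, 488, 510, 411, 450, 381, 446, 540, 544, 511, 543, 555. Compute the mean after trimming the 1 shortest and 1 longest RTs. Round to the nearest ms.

480 ms

Sorted: 371, 381, 411, 433, 446, 450, 488, 499, 510, 511, 540, 543, 544, 555
Drop lowest 1 (371) and highest 1 (555)
Remaining (n=12): Σ = 5756, mean = 5756/12 = 479.667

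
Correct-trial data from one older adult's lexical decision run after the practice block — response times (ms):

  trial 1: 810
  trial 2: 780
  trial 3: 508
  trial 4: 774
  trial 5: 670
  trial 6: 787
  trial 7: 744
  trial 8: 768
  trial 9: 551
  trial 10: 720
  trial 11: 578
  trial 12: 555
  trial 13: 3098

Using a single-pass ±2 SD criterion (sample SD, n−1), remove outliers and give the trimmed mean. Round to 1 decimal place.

n = 13, ΣRT = 11343, M = 872.538
Σ(x−M)² = 5497779.23; s = √(5497779.23/12) = 676.867
Cutoffs: 872.538 ± 2·676.867 → [-481.2, 2226.3]
Outside: 3098 → excluded.
Retained (n=12): Σ = 8245, mean = 8245/12 = 687.083

687.1 ms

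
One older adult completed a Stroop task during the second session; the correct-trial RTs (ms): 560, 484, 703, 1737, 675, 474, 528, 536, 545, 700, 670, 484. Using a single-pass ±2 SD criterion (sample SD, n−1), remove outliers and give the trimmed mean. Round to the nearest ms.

578 ms

n = 12, ΣRT = 8096, M = 674.667
Σ(x−M)² = 1313694.67; s = √(1313694.67/11) = 345.582
Cutoffs: 674.667 ± 2·345.582 → [-16.5, 1365.8]
Outside: 1737 → excluded.
Retained (n=11): Σ = 6359, mean = 6359/11 = 578.091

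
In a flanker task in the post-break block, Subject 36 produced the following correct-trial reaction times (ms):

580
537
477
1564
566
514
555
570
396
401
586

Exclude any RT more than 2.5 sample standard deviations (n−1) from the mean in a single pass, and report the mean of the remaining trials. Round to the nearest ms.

518 ms

n = 11, ΣRT = 6746, M = 613.273
Σ(x−M)² = 1039746.18; s = √(1039746.18/10) = 322.451
Cutoffs: 613.273 ± 2.5·322.451 → [-192.9, 1419.4]
Outside: 1564 → excluded.
Retained (n=10): Σ = 5182, mean = 5182/10 = 518.200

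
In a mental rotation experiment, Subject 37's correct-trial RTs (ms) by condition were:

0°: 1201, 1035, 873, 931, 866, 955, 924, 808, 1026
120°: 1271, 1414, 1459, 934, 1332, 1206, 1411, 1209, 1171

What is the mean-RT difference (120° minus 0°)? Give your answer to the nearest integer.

310 ms

M(0°) = 8619/9 = 957.667
M(120°) = 11407/9 = 1267.444
Difference = 1267.444 − 957.667 = 309.778 ms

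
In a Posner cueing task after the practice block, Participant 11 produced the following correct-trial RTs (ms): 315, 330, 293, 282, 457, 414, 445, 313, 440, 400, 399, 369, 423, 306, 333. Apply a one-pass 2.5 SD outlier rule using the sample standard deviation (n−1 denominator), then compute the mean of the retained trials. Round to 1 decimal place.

367.9 ms

n = 15, ΣRT = 5519, M = 367.933
Σ(x−M)² = 51528.93; s = √(51528.93/14) = 60.668
Cutoffs: 367.933 ± 2.5·60.668 → [216.3, 519.6]
No RTs fall outside the cutoffs; all 15 retained. Mean = 5519/15 = 367.933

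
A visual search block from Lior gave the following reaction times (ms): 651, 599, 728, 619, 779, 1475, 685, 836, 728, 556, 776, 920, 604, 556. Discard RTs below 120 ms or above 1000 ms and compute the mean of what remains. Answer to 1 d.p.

Excluded: 1475
Retained (n=13): Σ = 9037
Mean = 9037/13 = 695.1538

695.2 ms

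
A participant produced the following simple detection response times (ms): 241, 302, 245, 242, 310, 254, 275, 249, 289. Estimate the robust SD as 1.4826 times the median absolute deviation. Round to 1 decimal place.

Sorted: 241, 242, 245, 249, 254, 275, 289, 302, 310 → median = 254
|x − 254| sorted: 0, 5, 9, 12, 13, 21, 35, 48, 56 → MAD = 13
Robust SD ≈ 1.4826 × 13 = 19.274

19.3 ms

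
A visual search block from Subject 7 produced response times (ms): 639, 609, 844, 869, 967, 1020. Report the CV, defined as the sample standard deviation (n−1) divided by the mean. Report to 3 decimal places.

n = 6, Σ = 4948, M = 824.6667
Σ(x−M)² = 141737.333; s = √(141737.333/5) = 168.3671
CV = 168.3671 / 824.6667 = 0.20416

0.204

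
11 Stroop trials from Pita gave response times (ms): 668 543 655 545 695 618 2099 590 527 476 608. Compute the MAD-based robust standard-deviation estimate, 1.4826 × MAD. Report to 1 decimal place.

Sorted: 476, 527, 543, 545, 590, 608, 618, 655, 668, 695, 2099 → median = 608
|x − 608| sorted: 0, 10, 18, 47, 60, 63, 65, 81, 87, 132, 1491 → MAD = 63
Robust SD ≈ 1.4826 × 63 = 93.404

93.4 ms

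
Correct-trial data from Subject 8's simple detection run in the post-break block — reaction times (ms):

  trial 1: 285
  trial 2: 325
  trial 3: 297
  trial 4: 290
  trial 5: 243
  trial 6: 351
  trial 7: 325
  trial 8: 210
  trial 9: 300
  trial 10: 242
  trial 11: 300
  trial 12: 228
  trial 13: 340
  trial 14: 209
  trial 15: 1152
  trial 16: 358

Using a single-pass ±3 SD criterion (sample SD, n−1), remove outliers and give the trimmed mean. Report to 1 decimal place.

286.9 ms

n = 16, ΣRT = 5455, M = 340.938
Σ(x−M)² = 736416.94; s = √(736416.94/15) = 221.573
Cutoffs: 340.938 ± 3·221.573 → [-323.8, 1005.7]
Outside: 1152 → excluded.
Retained (n=15): Σ = 4303, mean = 4303/15 = 286.867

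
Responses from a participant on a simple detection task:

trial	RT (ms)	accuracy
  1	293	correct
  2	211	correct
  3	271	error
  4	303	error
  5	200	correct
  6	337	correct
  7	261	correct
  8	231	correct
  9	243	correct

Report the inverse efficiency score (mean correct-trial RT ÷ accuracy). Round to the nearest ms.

Correct trials (n=7): 293, 211, 200, 337, 261, 231, 243
Mean correct RT = 1776/7 = 253.7143 ms
Proportion correct = 7/9
IES = 253.7143 / (7/9) = 326.204 ms

326 ms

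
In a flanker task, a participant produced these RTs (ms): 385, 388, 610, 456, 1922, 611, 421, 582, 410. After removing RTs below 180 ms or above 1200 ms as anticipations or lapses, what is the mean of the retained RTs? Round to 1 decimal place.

Excluded: 1922
Retained (n=8): Σ = 3863
Mean = 3863/8 = 482.8750

482.9 ms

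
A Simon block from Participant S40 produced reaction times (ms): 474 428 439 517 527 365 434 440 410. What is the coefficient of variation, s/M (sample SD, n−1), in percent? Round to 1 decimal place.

n = 9, Σ = 4034, M = 448.2222
Σ(x−M)² = 20751.556; s = √(20751.556/8) = 50.9308
CV = 50.9308 / 448.2222 = 0.11363 = 11.363%

11.4%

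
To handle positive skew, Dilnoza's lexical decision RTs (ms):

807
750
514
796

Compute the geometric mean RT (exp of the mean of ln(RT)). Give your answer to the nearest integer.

705 ms

ln(RT): 6.6933, 6.6201, 6.2422, 6.6796
Mean ln(RT) = 26.2352/4 = 6.55880
Geometric mean = exp(6.55880) = 705.43 ms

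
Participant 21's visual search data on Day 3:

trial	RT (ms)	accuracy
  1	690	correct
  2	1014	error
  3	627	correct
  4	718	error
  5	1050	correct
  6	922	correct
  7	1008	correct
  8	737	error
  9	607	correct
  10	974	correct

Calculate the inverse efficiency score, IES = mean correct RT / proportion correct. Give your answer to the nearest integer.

Correct trials (n=7): 690, 627, 1050, 922, 1008, 607, 974
Mean correct RT = 5878/7 = 839.7143 ms
Proportion correct = 7/10
IES = 839.7143 / (7/10) = 1199.592 ms

1200 ms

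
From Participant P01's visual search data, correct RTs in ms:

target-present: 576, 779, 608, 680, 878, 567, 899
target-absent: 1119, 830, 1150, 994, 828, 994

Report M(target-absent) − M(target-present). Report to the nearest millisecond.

M(target-present) = 4987/7 = 712.429
M(target-absent) = 5915/6 = 985.833
Difference = 985.833 − 712.429 = 273.405 ms

273 ms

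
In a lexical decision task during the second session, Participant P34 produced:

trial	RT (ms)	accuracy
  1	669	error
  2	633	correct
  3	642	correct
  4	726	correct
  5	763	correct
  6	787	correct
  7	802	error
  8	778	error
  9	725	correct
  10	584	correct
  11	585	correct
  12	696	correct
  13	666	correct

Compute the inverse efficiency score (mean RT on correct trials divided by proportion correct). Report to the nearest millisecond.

885 ms

Correct trials (n=10): 633, 642, 726, 763, 787, 725, 584, 585, 696, 666
Mean correct RT = 6807/10 = 680.7000 ms
Proportion correct = 10/13
IES = 680.7000 / (10/13) = 884.910 ms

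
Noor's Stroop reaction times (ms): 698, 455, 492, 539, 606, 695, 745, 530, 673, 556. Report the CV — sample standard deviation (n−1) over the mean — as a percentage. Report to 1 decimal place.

n = 10, Σ = 5989, M = 598.9000
Σ(x−M)² = 88252.900; s = √(88252.900/9) = 99.0246
CV = 99.0246 / 598.9000 = 0.16534 = 16.534%

16.5%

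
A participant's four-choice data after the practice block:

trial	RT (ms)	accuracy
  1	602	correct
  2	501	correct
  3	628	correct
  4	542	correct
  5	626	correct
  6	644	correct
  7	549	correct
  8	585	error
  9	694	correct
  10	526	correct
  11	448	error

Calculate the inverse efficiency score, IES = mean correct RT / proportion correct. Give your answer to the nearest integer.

Correct trials (n=9): 602, 501, 628, 542, 626, 644, 549, 694, 526
Mean correct RT = 5312/9 = 590.2222 ms
Proportion correct = 9/11
IES = 590.2222 / (9/11) = 721.383 ms

721 ms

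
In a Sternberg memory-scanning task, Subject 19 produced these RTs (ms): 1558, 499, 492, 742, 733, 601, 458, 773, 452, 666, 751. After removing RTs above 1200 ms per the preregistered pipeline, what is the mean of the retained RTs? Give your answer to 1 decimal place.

616.7 ms

Excluded: 1558
Retained (n=10): Σ = 6167
Mean = 6167/10 = 616.7000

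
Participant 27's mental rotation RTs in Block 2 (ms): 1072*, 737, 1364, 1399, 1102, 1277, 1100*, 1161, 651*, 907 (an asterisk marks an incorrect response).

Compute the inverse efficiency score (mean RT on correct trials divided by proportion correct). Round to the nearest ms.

Correct trials (n=7): 737, 1364, 1399, 1102, 1277, 1161, 907
Mean correct RT = 7947/7 = 1135.2857 ms
Proportion correct = 7/10
IES = 1135.2857 / (7/10) = 1621.837 ms

1622 ms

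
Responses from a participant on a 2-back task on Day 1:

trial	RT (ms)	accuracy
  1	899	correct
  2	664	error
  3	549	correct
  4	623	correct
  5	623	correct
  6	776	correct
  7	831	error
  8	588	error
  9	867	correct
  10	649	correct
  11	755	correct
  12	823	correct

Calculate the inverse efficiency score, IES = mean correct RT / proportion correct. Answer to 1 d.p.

972.4 ms

Correct trials (n=9): 899, 549, 623, 623, 776, 867, 649, 755, 823
Mean correct RT = 6564/9 = 729.3333 ms
Proportion correct = 9/12
IES = 729.3333 / (9/12) = 972.444 ms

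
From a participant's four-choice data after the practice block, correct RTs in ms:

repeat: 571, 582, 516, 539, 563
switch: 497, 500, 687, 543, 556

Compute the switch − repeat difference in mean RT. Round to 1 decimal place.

M(repeat) = 2771/5 = 554.200
M(switch) = 2783/5 = 556.600
Difference = 556.600 − 554.200 = 2.400 ms

2.4 ms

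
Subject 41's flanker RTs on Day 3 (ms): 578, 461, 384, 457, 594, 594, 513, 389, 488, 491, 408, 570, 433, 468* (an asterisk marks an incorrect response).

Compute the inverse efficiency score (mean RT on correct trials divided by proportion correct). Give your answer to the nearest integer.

527 ms

Correct trials (n=13): 578, 461, 384, 457, 594, 594, 513, 389, 488, 491, 408, 570, 433
Mean correct RT = 6360/13 = 489.2308 ms
Proportion correct = 13/14
IES = 489.2308 / (13/14) = 526.864 ms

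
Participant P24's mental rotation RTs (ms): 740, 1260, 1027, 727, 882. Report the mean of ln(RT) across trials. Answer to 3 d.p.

ln(RT): 6.6067, 7.1389, 6.9344, 6.5889, 6.7822
Σ ln(RT) = 34.0510
Mean = 34.0510/5 = 6.81021

6.810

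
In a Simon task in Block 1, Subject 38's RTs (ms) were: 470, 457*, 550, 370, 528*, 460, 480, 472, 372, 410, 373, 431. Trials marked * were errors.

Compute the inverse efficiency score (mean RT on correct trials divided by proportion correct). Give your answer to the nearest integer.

527 ms

Correct trials (n=10): 470, 550, 370, 460, 480, 472, 372, 410, 373, 431
Mean correct RT = 4388/10 = 438.8000 ms
Proportion correct = 10/12
IES = 438.8000 / (10/12) = 526.560 ms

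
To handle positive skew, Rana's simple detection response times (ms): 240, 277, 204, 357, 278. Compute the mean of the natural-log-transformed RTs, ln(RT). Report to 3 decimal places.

ln(RT): 5.4806, 5.6240, 5.3181, 5.8777, 5.6276
Σ ln(RT) = 27.9281
Mean = 27.9281/5 = 5.58563

5.586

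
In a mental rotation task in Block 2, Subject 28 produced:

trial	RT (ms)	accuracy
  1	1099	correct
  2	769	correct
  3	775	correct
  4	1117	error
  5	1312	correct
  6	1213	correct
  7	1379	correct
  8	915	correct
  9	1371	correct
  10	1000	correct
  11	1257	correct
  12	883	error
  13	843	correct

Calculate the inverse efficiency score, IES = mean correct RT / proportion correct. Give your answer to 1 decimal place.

1282.1 ms

Correct trials (n=11): 1099, 769, 775, 1312, 1213, 1379, 915, 1371, 1000, 1257, 843
Mean correct RT = 11933/11 = 1084.8182 ms
Proportion correct = 11/13
IES = 1084.8182 / (11/13) = 1282.058 ms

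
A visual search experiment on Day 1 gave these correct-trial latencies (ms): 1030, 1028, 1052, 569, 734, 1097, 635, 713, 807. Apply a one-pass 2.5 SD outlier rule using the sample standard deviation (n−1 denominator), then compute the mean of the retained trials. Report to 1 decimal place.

851.7 ms

n = 9, ΣRT = 7665, M = 851.667
Σ(x−M)² = 325132.00; s = √(325132.00/8) = 201.597
Cutoffs: 851.667 ± 2.5·201.597 → [347.7, 1355.7]
No RTs fall outside the cutoffs; all 9 retained. Mean = 7665/9 = 851.667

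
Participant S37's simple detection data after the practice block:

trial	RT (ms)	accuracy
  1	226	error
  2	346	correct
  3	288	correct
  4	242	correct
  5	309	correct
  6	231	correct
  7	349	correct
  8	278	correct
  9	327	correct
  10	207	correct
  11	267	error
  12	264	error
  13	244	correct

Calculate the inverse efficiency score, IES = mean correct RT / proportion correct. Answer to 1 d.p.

366.7 ms

Correct trials (n=10): 346, 288, 242, 309, 231, 349, 278, 327, 207, 244
Mean correct RT = 2821/10 = 282.1000 ms
Proportion correct = 10/13
IES = 282.1000 / (10/13) = 366.730 ms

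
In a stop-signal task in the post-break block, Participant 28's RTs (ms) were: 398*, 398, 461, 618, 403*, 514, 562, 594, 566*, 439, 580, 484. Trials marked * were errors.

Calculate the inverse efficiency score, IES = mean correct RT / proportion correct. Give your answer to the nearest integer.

689 ms

Correct trials (n=9): 398, 461, 618, 514, 562, 594, 439, 580, 484
Mean correct RT = 4650/9 = 516.6667 ms
Proportion correct = 9/12
IES = 516.6667 / (9/12) = 688.889 ms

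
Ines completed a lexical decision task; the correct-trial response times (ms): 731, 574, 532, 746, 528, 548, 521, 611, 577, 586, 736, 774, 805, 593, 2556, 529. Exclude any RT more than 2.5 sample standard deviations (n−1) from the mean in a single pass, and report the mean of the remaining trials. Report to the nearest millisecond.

n = 16, ΣRT = 11947, M = 746.688
Σ(x−M)² = 3636299.44; s = √(3636299.44/15) = 492.362
Cutoffs: 746.688 ± 2.5·492.362 → [-484.2, 1977.6]
Outside: 2556 → excluded.
Retained (n=15): Σ = 9391, mean = 9391/15 = 626.067

626 ms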